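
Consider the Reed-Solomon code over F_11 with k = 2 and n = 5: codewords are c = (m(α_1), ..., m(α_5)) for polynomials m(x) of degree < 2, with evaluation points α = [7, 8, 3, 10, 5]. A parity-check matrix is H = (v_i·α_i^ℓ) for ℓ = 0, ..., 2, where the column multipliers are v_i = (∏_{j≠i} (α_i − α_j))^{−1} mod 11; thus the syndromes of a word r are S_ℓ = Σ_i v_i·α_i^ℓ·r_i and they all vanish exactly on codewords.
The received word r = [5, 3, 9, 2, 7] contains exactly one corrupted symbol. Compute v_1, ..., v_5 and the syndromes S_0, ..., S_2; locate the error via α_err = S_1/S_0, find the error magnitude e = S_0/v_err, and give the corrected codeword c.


S = (7, 1, 8), error at position 2, error magnitude e = 10, c = [5, 4, 9, 2, 7].

Step 1: column multipliers v_i = (∏_{j≠i}(α_i − α_j))^{−1} mod 11.
  i = 1 (α = 7): (7−8)(7−3)(7−10)(7−5) = (−1)·4·(−3)·2 = 24 ≡ 2, so v_1 = 2^{−1} = 6 (mod 11).
  i = 2 (α = 8): (8−7)(8−3)(8−10)(8−5) = 1·5·(−2)·3 = −30 ≡ 3, so v_2 = 3^{−1} = 4 (mod 11).
  i = 3 (α = 3): (3−7)(3−8)(3−10)(3−5) = (−4)·(−5)·(−7)·(−2) = 280 ≡ 5, so v_3 = 5^{−1} = 9 (mod 11).
  i = 4 (α = 10): (10−7)(10−8)(10−3)(10−5) = 3·2·7·5 = 210 ≡ 1, so v_4 = 1^{−1} = 1 (mod 11).
  i = 5 (α = 5): (5−7)(5−8)(5−3)(5−10) = (−2)·(−3)·2·(−5) = −60 ≡ 6, so v_5 = 6^{−1} = 2 (mod 11).
  v = [6, 4, 9, 1, 2].
Step 2: syndromes of r = [5, 3, 9, 2, 7] (all sums mod 11).
  S_0 = Σ v_i r_i = 6·5 + 4·3 + 9·9 + 1·2 + 2·7 = 139 ≡ 7.
  S_1 = Σ v_i α_i r_i = 6·7·5 + 4·8·3 + 9·3·9 + 1·10·2 + 2·5·7 = 639 ≡ 1.
  α_i^2 mod 11 = [5, 9, 9, 1, 3].
  S_2 = Σ v_i α_i^2 r_i = 6·5·5 + 4·9·3 + 9·9·9 + 1·1·2 + 2·3·7 = 1031 ≡ 8.
  S = (7, 1, 8) ≠ 0, so r is not a codeword (an error is present).
Step 3: locate the error. For a single error e at position i, S_ℓ = v_i·e·α_i^ℓ, so α_err = S_1/S_0.
  S_0^{−1} = 7^{−1} = 8 (mod 11), so α_err = 1·8 = 8 ≡ 8 = α_2. Error position i = 2.
  Consistency check: S_2/S_1 = 8·1 = 8 ≡ 8 = α_err ✓ (single-error assumption holds).
Step 4: error magnitude e = S_0/v_2 = S_0·∏_{j≠2}(α_2 − α_j) = 7·3 = 21 ≡ 10 (mod 11).
Step 5: correct position 2: c_2 = r_2 − e = 3 − 10 ≡ 4 (mod 11). Hence c = [5, 4, 9, 2, 7].
  Check: interpolating c through the α_i gives m(x) = 1 + 10·x (degree < 2) with m(α_i) = c_i for every i, so c is indeed a codeword.


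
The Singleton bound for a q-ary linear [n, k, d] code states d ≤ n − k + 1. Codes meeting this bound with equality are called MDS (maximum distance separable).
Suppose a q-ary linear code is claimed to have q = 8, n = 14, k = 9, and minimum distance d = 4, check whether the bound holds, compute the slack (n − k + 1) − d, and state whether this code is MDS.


Singleton RHS = n − k + 1 = 6, slack = 2, bound satisfied, not MDS.

Singleton bound: d ≤ n − k + 1.
Here n = 14, k = 9, so n − k + 1 = 6.
Given d = 4, check d ≤ 6: YES.
Slack = (n − k + 1) − d = 2.
The code is NOT MDS (slack = 2 > 0).
Description: the claimed parameters are [14, 9, 4]_8; such a code would be non-MDS.


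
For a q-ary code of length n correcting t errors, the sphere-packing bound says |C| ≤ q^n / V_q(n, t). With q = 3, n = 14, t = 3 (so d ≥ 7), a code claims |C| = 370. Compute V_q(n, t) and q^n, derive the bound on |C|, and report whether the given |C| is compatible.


V_q(n, t) = 3305, q^n = 4782969, Hamming bound = 1447, |C| = 370 ≤ bound (satisfied).

Step 1: Compute V_q(n, t) = Σ_{j=0}^3 C(n, j) (q−1)^j.
  j = 0: C(14,0)·(2)^0 = 1·1 = 1.
  j = 1: C(14,1)·(2)^1 = 14·2 = 28.
  j = 2: C(14,2)·(2)^2 = 91·4 = 364.
  j = 3: C(14,3)·(2)^3 = 364·8 = 2912.
  V_q(n, t) = 1 + 28 + 364 + 2912 = 3305.
Step 2: q^n = 3^14 = 4782969.
Step 3: Hamming bound ⌊q^n / V_q(n,t)⌋ = ⌊4782969/3305⌋ = 1447.
Step 4: Compare |C| = 370 to 1447: satisfied.
The claimed |C| lies below the Hamming bound.


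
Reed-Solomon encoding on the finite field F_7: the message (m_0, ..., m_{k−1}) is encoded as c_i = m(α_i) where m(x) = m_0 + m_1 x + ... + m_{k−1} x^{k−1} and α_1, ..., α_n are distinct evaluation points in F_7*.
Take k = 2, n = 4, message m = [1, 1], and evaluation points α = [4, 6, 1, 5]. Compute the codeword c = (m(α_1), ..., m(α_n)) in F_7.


c = [5, 0, 2, 6]

Message polynomial: m(x) = 1 + 1·x (mod 7).
For each evaluation point α_i, compute m(α_i) mod 7:
  α_1 = 4: Horner steps 1 → 5, so m(4) = 5.
  α_2 = 6: Horner steps 1 → 0, so m(6) = 0.
  α_3 = 1: Horner steps 1 → 2, so m(1) = 2.
  α_4 = 5: Horner steps 1 → 6, so m(5) = 6.
Codeword c = [5, 0, 2, 6] ∈ F_7^4.


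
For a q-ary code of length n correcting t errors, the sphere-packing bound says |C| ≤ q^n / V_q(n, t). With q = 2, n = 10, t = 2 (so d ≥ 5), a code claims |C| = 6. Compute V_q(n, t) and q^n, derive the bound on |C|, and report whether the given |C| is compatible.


V_q(n, t) = 56, q^n = 1024, Hamming bound = 18, |C| = 6 ≤ bound (satisfied).

Step 1: Compute V_q(n, t) = Σ_{j=0}^2 C(n, j) (q−1)^j.
  j = 0: C(10,0)·(1)^0 = 1·1 = 1.
  j = 1: C(10,1)·(1)^1 = 10·1 = 10.
  j = 2: C(10,2)·(1)^2 = 45·1 = 45.
  V_q(n, t) = 1 + 10 + 45 = 56.
Step 2: q^n = 2^10 = 1024.
Step 3: Hamming bound ⌊q^n / V_q(n,t)⌋ = ⌊1024/56⌋ = 18.
Step 4: Compare |C| = 6 to 18: satisfied.
The claimed |C| lies below the Hamming bound.


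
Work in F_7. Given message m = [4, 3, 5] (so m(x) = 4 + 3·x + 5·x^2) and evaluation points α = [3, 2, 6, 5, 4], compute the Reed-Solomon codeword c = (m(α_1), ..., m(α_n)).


c = [2, 2, 6, 4, 5]

Message polynomial: m(x) = 4 + 3·x + 5·x^2 (mod 7).
For each evaluation point α_i, compute m(α_i) mod 7:
  α_1 = 3: Horner steps 5 → 4 → 2, so m(3) = 2.
  α_2 = 2: Horner steps 5 → 6 → 2, so m(2) = 2.
  α_3 = 6: Horner steps 5 → 5 → 6, so m(6) = 6.
  α_4 = 5: Horner steps 5 → 0 → 4, so m(5) = 4.
  α_5 = 4: Horner steps 5 → 2 → 5, so m(4) = 5.
Codeword c = [2, 2, 6, 4, 5] ∈ F_7^5.


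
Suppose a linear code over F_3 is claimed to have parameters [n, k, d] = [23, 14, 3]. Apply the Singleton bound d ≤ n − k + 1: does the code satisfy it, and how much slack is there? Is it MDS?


Singleton RHS = n − k + 1 = 10, slack = 7, bound satisfied, not MDS.

Singleton bound: d ≤ n − k + 1.
Here n = 23, k = 14, so n − k + 1 = 10.
Given d = 3, check d ≤ 10: YES.
Slack = (n − k + 1) − d = 7.
The code is NOT MDS (slack = 7 > 0).
Description: the claimed parameters are [23, 14, 3]_3; such a code would be non-MDS.


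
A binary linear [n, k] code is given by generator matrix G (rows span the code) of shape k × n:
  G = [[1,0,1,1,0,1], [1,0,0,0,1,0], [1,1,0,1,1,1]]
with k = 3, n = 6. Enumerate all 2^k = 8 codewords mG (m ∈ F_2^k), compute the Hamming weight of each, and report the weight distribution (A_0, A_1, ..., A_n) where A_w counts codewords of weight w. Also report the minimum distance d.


Weight distribution: A_0 = 1, A_2 = 1, A_3 = 3, A_4 = 2, A_5 = 1. Minimum distance d = 2.

Enumerate all 2^3 = 8 messages m ∈ F_2^3.
For each, compute codeword c = mG in F_2^6, then tally its weight.
  m = 000 → c = 000000, weight = 0.
  m = 100 → c = 101101, weight = 4.
  m = 010 → c = 100010, weight = 2.
  m = 110 → c = 001111, weight = 4.
  m = 001 → c = 110111, weight = 5.
  m = 101 → c = 011010, weight = 3.
  m = 011 → c = 010101, weight = 3.
  m = 111 → c = 111000, weight = 3.
Tally weights:
  weight 0: 1 codewords.
  weight 2: 1 codewords.
  weight 3: 3 codewords.
  weight 4: 2 codewords.
  weight 5: 1 codewords.
Minimum distance d = smallest w > 0 with A_w > 0 = 2.
Sanity: Σ A_w = 8 = 2^3 = 8 ✓.


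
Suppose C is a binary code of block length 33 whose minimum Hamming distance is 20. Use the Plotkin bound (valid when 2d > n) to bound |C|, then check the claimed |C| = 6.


Plotkin bound M ≤ 4; given |C| = 6 > bound (violated).

Check applicability: 2d = 40, n = 33.
2d − n = 7 > 0, so Plotkin applies.
Compute d/(2d−n) = 20/7 ≈ 2.8571.
⌊d/(2d−n)⌋ = 2.
Plotkin bound: M ≤ 2·2 = 4.
Given |C| = 6, check: VIOLATED.
This |C| is above the Plotkin bound, so no binary code with n = 33, d = 20 and 6 codewords exists.


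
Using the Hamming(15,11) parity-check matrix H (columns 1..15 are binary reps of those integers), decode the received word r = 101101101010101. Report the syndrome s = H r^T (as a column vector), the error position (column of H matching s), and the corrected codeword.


s = (0, 1, 1, 1)^T, error position = 7, corrected codeword c = 101101001010101

Compute s = H r^T mod 2 one row at a time:
  s_1 = 0 + 1 + 0 + 1 + 0 + 1 + 0 + 1 = 4 ≡ 0 (mod 2).
  s_2 = 1 + 0 + 1 + 1 + 0 + 1 + 0 + 1 = 5 ≡ 1 (mod 2).
  s_3 = 0 + 1 + 1 + 1 + 0 + 1 + 0 + 1 = 5 ≡ 1 (mod 2).
  s_4 = 1 + 1 + 0 + 1 + 1 + 1 + 1 + 1 = 7 ≡ 1 (mod 2).
s = (0, 1, 1, 1)^T — this equals column 7 of H (binary 0111), so error is at position 7.
Correct: flip bit 7 of r = 101101101010101 to get c = 101101001010101.


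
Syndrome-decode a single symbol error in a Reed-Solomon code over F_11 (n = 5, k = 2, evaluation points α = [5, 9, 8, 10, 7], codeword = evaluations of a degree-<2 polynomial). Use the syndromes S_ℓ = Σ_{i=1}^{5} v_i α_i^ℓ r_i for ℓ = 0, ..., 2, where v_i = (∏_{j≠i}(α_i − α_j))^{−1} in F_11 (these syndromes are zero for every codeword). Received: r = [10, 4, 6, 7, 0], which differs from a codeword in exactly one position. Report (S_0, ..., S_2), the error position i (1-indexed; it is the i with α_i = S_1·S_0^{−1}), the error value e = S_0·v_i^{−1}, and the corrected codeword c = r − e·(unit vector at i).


S = (1, 9, 4), error at position 2, error magnitude e = 3, c = [10, 1, 6, 7, 0].

Step 1: column multipliers v_i = (∏_{j≠i}(α_i − α_j))^{−1} mod 11.
  i = 1 (α = 5): (5−9)(5−8)(5−10)(5−7) = (−4)·(−3)·(−5)·(−2) = 120 ≡ 10, so v_1 = 10^{−1} = 10 (mod 11).
  i = 2 (α = 9): (9−5)(9−8)(9−10)(9−7) = 4·1·(−1)·2 = −8 ≡ 3, so v_2 = 3^{−1} = 4 (mod 11).
  i = 3 (α = 8): (8−5)(8−9)(8−10)(8−7) = 3·(−1)·(−2)·1 = 6 ≡ 6, so v_3 = 6^{−1} = 2 (mod 11).
  i = 4 (α = 10): (10−5)(10−9)(10−8)(10−7) = 5·1·2·3 = 30 ≡ 8, so v_4 = 8^{−1} = 7 (mod 11).
  i = 5 (α = 7): (7−5)(7−9)(7−8)(7−10) = 2·(−2)·(−1)·(−3) = −12 ≡ 10, so v_5 = 10^{−1} = 10 (mod 11).
  v = [10, 4, 2, 7, 10].
Step 2: syndromes of r = [10, 4, 6, 7, 0] (all sums mod 11).
  S_0 = Σ v_i r_i = 10·10 + 4·4 + 2·6 + 7·7 + 10·0 = 177 ≡ 1.
  S_1 = Σ v_i α_i r_i = 10·5·10 + 4·9·4 + 2·8·6 + 7·10·7 + 10·7·0 = 1230 ≡ 9.
  α_i^2 mod 11 = [3, 4, 9, 1, 5].
  S_2 = Σ v_i α_i^2 r_i = 10·3·10 + 4·4·4 + 2·9·6 + 7·1·7 + 10·5·0 = 521 ≡ 4.
  S = (1, 9, 4) ≠ 0, so r is not a codeword (an error is present).
Step 3: locate the error. For a single error e at position i, S_ℓ = v_i·e·α_i^ℓ, so α_err = S_1/S_0.
  S_0^{−1} = 1^{−1} = 1 (mod 11), so α_err = 9·1 = 9 ≡ 9 = α_2. Error position i = 2.
  Consistency check: S_2/S_1 = 4·5 = 20 ≡ 9 = α_err ✓ (single-error assumption holds).
Step 4: error magnitude e = S_0/v_2 = S_0·∏_{j≠2}(α_2 − α_j) = 1·3 = 3 ≡ 3 (mod 11).
Step 5: correct position 2: c_2 = r_2 − e = 4 − 3 ≡ 1 (mod 11). Hence c = [10, 1, 6, 7, 0].
  Check: interpolating c through the α_i gives m(x) = 2 + 6·x (degree < 2) with m(α_i) = c_i for every i, so c is indeed a codeword.


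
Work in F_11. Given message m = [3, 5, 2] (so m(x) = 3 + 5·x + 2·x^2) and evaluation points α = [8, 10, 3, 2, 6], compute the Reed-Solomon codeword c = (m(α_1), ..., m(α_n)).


c = [6, 0, 3, 10, 6]

Message polynomial: m(x) = 3 + 5·x + 2·x^2 (mod 11).
For each evaluation point α_i, compute m(α_i) mod 11:
  α_1 = 8: Horner steps 2 → 10 → 6, so m(8) = 6.
  α_2 = 10: Horner steps 2 → 3 → 0, so m(10) = 0.
  α_3 = 3: Horner steps 2 → 0 → 3, so m(3) = 3.
  α_4 = 2: Horner steps 2 → 9 → 10, so m(2) = 10.
  α_5 = 6: Horner steps 2 → 6 → 6, so m(6) = 6.
Codeword c = [6, 0, 3, 10, 6] ∈ F_11^5.


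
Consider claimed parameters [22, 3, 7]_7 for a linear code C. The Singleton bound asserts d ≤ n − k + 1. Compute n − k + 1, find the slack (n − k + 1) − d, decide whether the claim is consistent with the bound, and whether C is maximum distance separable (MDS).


Singleton RHS = n − k + 1 = 20, slack = 13, bound satisfied, not MDS.

Singleton bound: d ≤ n − k + 1.
Here n = 22, k = 3, so n − k + 1 = 20.
Given d = 7, check d ≤ 20: YES.
Slack = (n − k + 1) − d = 13.
The code is NOT MDS (slack = 13 > 0).
Description: the claimed parameters are [22, 3, 7]_7; such a code would be non-MDS.


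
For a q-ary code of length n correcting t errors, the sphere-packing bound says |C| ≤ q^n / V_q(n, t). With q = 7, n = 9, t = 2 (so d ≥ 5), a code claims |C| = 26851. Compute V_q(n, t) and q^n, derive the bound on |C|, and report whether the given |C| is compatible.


V_q(n, t) = 1351, q^n = 40353607, Hamming bound = 29869, |C| = 26851 ≤ bound (satisfied).

Step 1: Compute V_q(n, t) = Σ_{j=0}^2 C(n, j) (q−1)^j.
  j = 0: C(9,0)·(6)^0 = 1·1 = 1.
  j = 1: C(9,1)·(6)^1 = 9·6 = 54.
  j = 2: C(9,2)·(6)^2 = 36·36 = 1296.
  V_q(n, t) = 1 + 54 + 1296 = 1351.
Step 2: q^n = 7^9 = 40353607.
Step 3: Hamming bound ⌊q^n / V_q(n,t)⌋ = ⌊40353607/1351⌋ = 29869.
Step 4: Compare |C| = 26851 to 29869: satisfied.
The claimed |C| lies below the Hamming bound.


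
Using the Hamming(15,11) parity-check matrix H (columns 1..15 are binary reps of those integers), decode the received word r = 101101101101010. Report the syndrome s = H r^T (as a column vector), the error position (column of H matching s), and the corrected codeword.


s = (0, 1, 1, 0)^T, error position = 6, corrected codeword c = 101100101101010

Compute s = H r^T mod 2 one row at a time:
  s_1 = 0 + 1 + 1 + 0 + 1 + 0 + 1 + 0 = 4 ≡ 0 (mod 2).
  s_2 = 1 + 0 + 1 + 1 + 1 + 0 + 1 + 0 = 5 ≡ 1 (mod 2).
  s_3 = 0 + 1 + 1 + 1 + 1 + 0 + 1 + 0 = 5 ≡ 1 (mod 2).
  s_4 = 1 + 1 + 0 + 1 + 1 + 0 + 0 + 0 = 4 ≡ 0 (mod 2).
s = (0, 1, 1, 0)^T — this equals column 6 of H (binary 0110), so error is at position 6.
Correct: flip bit 6 of r = 101101101101010 to get c = 101100101101010.


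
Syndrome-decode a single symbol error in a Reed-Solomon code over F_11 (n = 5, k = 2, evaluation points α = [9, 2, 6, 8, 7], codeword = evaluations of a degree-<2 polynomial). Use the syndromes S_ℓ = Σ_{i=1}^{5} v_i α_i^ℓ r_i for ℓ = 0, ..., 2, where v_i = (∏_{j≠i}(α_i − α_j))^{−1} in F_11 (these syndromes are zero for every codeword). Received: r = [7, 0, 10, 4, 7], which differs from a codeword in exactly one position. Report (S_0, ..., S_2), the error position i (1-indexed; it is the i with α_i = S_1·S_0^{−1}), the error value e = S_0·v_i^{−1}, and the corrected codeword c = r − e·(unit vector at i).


S = (8, 6, 10), error at position 1, error magnitude e = 6, c = [1, 0, 10, 4, 7].

Step 1: column multipliers v_i = (∏_{j≠i}(α_i − α_j))^{−1} mod 11.
  i = 1 (α = 9): (9−2)(9−6)(9−8)(9−7) = 7·3·1·2 = 42 ≡ 9, so v_1 = 9^{−1} = 5 (mod 11).
  i = 2 (α = 2): (2−9)(2−6)(2−8)(2−7) = (−7)·(−4)·(−6)·(−5) = 840 ≡ 4, so v_2 = 4^{−1} = 3 (mod 11).
  i = 3 (α = 6): (6−9)(6−2)(6−8)(6−7) = (−3)·4·(−2)·(−1) = −24 ≡ 9, so v_3 = 9^{−1} = 5 (mod 11).
  i = 4 (α = 8): (8−9)(8−2)(8−6)(8−7) = (−1)·6·2·1 = −12 ≡ 10, so v_4 = 10^{−1} = 10 (mod 11).
  i = 5 (α = 7): (7−9)(7−2)(7−6)(7−8) = (−2)·5·1·(−1) = 10 ≡ 10, so v_5 = 10^{−1} = 10 (mod 11).
  v = [5, 3, 5, 10, 10].
Step 2: syndromes of r = [7, 0, 10, 4, 7] (all sums mod 11).
  S_0 = Σ v_i r_i = 5·7 + 3·0 + 5·10 + 10·4 + 10·7 = 195 ≡ 8.
  S_1 = Σ v_i α_i r_i = 5·9·7 + 3·2·0 + 5·6·10 + 10·8·4 + 10·7·7 = 1425 ≡ 6.
  α_i^2 mod 11 = [4, 4, 3, 9, 5].
  S_2 = Σ v_i α_i^2 r_i = 5·4·7 + 3·4·0 + 5·3·10 + 10·9·4 + 10·5·7 = 1000 ≡ 10.
  S = (8, 6, 10) ≠ 0, so r is not a codeword (an error is present).
Step 3: locate the error. For a single error e at position i, S_ℓ = v_i·e·α_i^ℓ, so α_err = S_1/S_0.
  S_0^{−1} = 8^{−1} = 7 (mod 11), so α_err = 6·7 = 42 ≡ 9 = α_1. Error position i = 1.
  Consistency check: S_2/S_1 = 10·2 = 20 ≡ 9 = α_err ✓ (single-error assumption holds).
Step 4: error magnitude e = S_0/v_1 = S_0·∏_{j≠1}(α_1 − α_j) = 8·9 = 72 ≡ 6 (mod 11).
Step 5: correct position 1: c_1 = r_1 − e = 7 − 6 ≡ 1 (mod 11). Hence c = [1, 0, 10, 4, 7].
  Check: interpolating c through the α_i gives m(x) = 6 + 8·x (degree < 2) with m(α_i) = c_i for every i, so c is indeed a codeword.


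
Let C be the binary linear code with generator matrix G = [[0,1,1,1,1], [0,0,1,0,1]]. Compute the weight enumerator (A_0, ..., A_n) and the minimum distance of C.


Weight distribution: A_0 = 1, A_2 = 2, A_4 = 1. Minimum distance d = 2.

Enumerate all 2^2 = 4 messages m ∈ F_2^2.
For each, compute codeword c = mG in F_2^5, then tally its weight.
  m = 00 → c = 00000, weight = 0.
  m = 10 → c = 01111, weight = 4.
  m = 01 → c = 00101, weight = 2.
  m = 11 → c = 01010, weight = 2.
Tally weights:
  weight 0: 1 codewords.
  weight 2: 2 codewords.
  weight 4: 1 codewords.
Minimum distance d = smallest w > 0 with A_w > 0 = 2.
Sanity: Σ A_w = 4 = 2^2 = 4 ✓.


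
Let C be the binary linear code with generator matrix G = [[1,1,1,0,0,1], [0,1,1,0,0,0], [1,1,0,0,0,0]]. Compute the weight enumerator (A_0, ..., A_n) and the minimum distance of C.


Weight distribution: A_0 = 1, A_2 = 6, A_4 = 1. Minimum distance d = 2.

Enumerate all 2^3 = 8 messages m ∈ F_2^3.
For each, compute codeword c = mG in F_2^6, then tally its weight.
  m = 000 → c = 000000, weight = 0.
  m = 100 → c = 111001, weight = 4.
  m = 010 → c = 011000, weight = 2.
  m = 110 → c = 100001, weight = 2.
  m = 001 → c = 110000, weight = 2.
  m = 101 → c = 001001, weight = 2.
  m = 011 → c = 101000, weight = 2.
  m = 111 → c = 010001, weight = 2.
Tally weights:
  weight 0: 1 codewords.
  weight 2: 6 codewords.
  weight 4: 1 codewords.
Minimum distance d = smallest w > 0 with A_w > 0 = 2.
Sanity: Σ A_w = 8 = 2^3 = 8 ✓.


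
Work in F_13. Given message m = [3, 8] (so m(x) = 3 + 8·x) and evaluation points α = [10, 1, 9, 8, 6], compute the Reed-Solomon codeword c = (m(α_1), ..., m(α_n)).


c = [5, 11, 10, 2, 12]

Message polynomial: m(x) = 3 + 8·x (mod 13).
For each evaluation point α_i, compute m(α_i) mod 13:
  α_1 = 10: Horner steps 8 → 5, so m(10) = 5.
  α_2 = 1: Horner steps 8 → 11, so m(1) = 11.
  α_3 = 9: Horner steps 8 → 10, so m(9) = 10.
  α_4 = 8: Horner steps 8 → 2, so m(8) = 2.
  α_5 = 6: Horner steps 8 → 12, so m(6) = 12.
Codeword c = [5, 11, 10, 2, 12] ∈ F_13^5.


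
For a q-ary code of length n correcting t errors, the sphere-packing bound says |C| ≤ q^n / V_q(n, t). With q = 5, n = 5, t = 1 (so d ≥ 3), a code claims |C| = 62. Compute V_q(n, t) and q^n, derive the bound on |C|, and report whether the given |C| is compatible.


V_q(n, t) = 21, q^n = 3125, Hamming bound = 148, |C| = 62 ≤ bound (satisfied).

Step 1: Compute V_q(n, t) = Σ_{j=0}^1 C(n, j) (q−1)^j.
  j = 0: C(5,0)·(4)^0 = 1·1 = 1.
  j = 1: C(5,1)·(4)^1 = 5·4 = 20.
  V_q(n, t) = 1 + 20 = 21.
Step 2: q^n = 5^5 = 3125.
Step 3: Hamming bound ⌊q^n / V_q(n,t)⌋ = ⌊3125/21⌋ = 148.
Step 4: Compare |C| = 62 to 148: satisfied.
The claimed |C| lies below the Hamming bound.


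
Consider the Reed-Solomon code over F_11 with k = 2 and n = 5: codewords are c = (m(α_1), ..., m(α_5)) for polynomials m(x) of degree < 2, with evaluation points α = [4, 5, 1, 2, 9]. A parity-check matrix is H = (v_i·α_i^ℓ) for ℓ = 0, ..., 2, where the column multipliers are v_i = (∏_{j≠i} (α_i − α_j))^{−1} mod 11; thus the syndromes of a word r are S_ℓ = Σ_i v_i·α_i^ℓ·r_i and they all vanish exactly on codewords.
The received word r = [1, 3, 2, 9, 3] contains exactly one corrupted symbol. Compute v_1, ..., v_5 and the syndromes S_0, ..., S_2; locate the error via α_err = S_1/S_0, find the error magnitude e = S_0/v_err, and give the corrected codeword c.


S = (4, 9, 1), error at position 2, error magnitude e = 6, c = [1, 8, 2, 9, 3].

Step 1: column multipliers v_i = (∏_{j≠i}(α_i − α_j))^{−1} mod 11.
  i = 1 (α = 4): (4−5)(4−1)(4−2)(4−9) = (−1)·3·2·(−5) = 30 ≡ 8, so v_1 = 8^{−1} = 7 (mod 11).
  i = 2 (α = 5): (5−4)(5−1)(5−2)(5−9) = 1·4·3·(−4) = −48 ≡ 7, so v_2 = 7^{−1} = 8 (mod 11).
  i = 3 (α = 1): (1−4)(1−5)(1−2)(1−9) = (−3)·(−4)·(−1)·(−8) = 96 ≡ 8, so v_3 = 8^{−1} = 7 (mod 11).
  i = 4 (α = 2): (2−4)(2−5)(2−1)(2−9) = (−2)·(−3)·1·(−7) = −42 ≡ 2, so v_4 = 2^{−1} = 6 (mod 11).
  i = 5 (α = 9): (9−4)(9−5)(9−1)(9−2) = 5·4·8·7 = 1120 ≡ 9, so v_5 = 9^{−1} = 5 (mod 11).
  v = [7, 8, 7, 6, 5].
Step 2: syndromes of r = [1, 3, 2, 9, 3] (all sums mod 11).
  S_0 = Σ v_i r_i = 7·1 + 8·3 + 7·2 + 6·9 + 5·3 = 114 ≡ 4.
  S_1 = Σ v_i α_i r_i = 7·4·1 + 8·5·3 + 7·1·2 + 6·2·9 + 5·9·3 = 405 ≡ 9.
  α_i^2 mod 11 = [5, 3, 1, 4, 4].
  S_2 = Σ v_i α_i^2 r_i = 7·5·1 + 8·3·3 + 7·1·2 + 6·4·9 + 5·4·3 = 397 ≡ 1.
  S = (4, 9, 1) ≠ 0, so r is not a codeword (an error is present).
Step 3: locate the error. For a single error e at position i, S_ℓ = v_i·e·α_i^ℓ, so α_err = S_1/S_0.
  S_0^{−1} = 4^{−1} = 3 (mod 11), so α_err = 9·3 = 27 ≡ 5 = α_2. Error position i = 2.
  Consistency check: S_2/S_1 = 1·5 = 5 ≡ 5 = α_err ✓ (single-error assumption holds).
Step 4: error magnitude e = S_0/v_2 = S_0·∏_{j≠2}(α_2 − α_j) = 4·7 = 28 ≡ 6 (mod 11).
Step 5: correct position 2: c_2 = r_2 − e = 3 − 6 ≡ 8 (mod 11). Hence c = [1, 8, 2, 9, 3].
  Check: interpolating c through the α_i gives m(x) = 6 + 7·x (degree < 2) with m(α_i) = c_i for every i, so c is indeed a codeword.


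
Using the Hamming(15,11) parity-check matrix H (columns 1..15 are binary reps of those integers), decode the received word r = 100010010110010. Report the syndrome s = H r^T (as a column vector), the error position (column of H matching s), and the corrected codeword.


s = (0, 0, 1, 1)^T, error position = 3, corrected codeword c = 101010010110010

Compute s = H r^T mod 2 one row at a time:
  s_1 = 1 + 0 + 1 + 1 + 0 + 0 + 1 + 0 = 4 ≡ 0 (mod 2).
  s_2 = 0 + 1 + 0 + 0 + 0 + 0 + 1 + 0 = 2 ≡ 0 (mod 2).
  s_3 = 0 + 0 + 0 + 0 + 1 + 1 + 1 + 0 = 3 ≡ 1 (mod 2).
  s_4 = 1 + 0 + 1 + 0 + 0 + 1 + 0 + 0 = 3 ≡ 1 (mod 2).
s = (0, 0, 1, 1)^T — this equals column 3 of H (binary 0011), so error is at position 3.
Correct: flip bit 3 of r = 100010010110010 to get c = 101010010110010.


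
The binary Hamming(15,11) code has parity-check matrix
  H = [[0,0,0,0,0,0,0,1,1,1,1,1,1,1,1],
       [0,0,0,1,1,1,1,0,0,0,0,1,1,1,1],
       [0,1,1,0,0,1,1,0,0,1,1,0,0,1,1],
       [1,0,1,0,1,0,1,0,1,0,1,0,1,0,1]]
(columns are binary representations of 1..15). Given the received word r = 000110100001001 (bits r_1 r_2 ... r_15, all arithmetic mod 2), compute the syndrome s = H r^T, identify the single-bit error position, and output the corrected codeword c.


s = (0, 1, 0, 1)^T, error position = 5, corrected codeword c = 000100100001001

Compute s = H r^T mod 2 one row at a time:
  s_1 = 0 + 0 + 0 + 0 + 1 + 0 + 0 + 1 = 2 ≡ 0 (mod 2).
  s_2 = 1 + 1 + 0 + 1 + 1 + 0 + 0 + 1 = 5 ≡ 1 (mod 2).
  s_3 = 0 + 0 + 0 + 1 + 0 + 0 + 0 + 1 = 2 ≡ 0 (mod 2).
  s_4 = 0 + 0 + 1 + 1 + 0 + 0 + 0 + 1 = 3 ≡ 1 (mod 2).
s = (0, 1, 0, 1)^T — this equals column 5 of H (binary 0101), so error is at position 5.
Correct: flip bit 5 of r = 000110100001001 to get c = 000100100001001.


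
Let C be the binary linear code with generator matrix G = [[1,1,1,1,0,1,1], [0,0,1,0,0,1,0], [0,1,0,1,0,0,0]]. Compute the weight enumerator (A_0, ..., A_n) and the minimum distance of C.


Weight distribution: A_0 = 1, A_2 = 3, A_4 = 3, A_6 = 1. Minimum distance d = 2.

Enumerate all 2^3 = 8 messages m ∈ F_2^3.
For each, compute codeword c = mG in F_2^7, then tally its weight.
  m = 000 → c = 0000000, weight = 0.
  m = 100 → c = 1111011, weight = 6.
  m = 010 → c = 0010010, weight = 2.
  m = 110 → c = 1101001, weight = 4.
  m = 001 → c = 0101000, weight = 2.
  m = 101 → c = 1010011, weight = 4.
  m = 011 → c = 0111010, weight = 4.
  m = 111 → c = 1000001, weight = 2.
Tally weights:
  weight 0: 1 codewords.
  weight 2: 3 codewords.
  weight 4: 3 codewords.
  weight 6: 1 codewords.
Minimum distance d = smallest w > 0 with A_w > 0 = 2.
Sanity: Σ A_w = 8 = 2^3 = 8 ✓.


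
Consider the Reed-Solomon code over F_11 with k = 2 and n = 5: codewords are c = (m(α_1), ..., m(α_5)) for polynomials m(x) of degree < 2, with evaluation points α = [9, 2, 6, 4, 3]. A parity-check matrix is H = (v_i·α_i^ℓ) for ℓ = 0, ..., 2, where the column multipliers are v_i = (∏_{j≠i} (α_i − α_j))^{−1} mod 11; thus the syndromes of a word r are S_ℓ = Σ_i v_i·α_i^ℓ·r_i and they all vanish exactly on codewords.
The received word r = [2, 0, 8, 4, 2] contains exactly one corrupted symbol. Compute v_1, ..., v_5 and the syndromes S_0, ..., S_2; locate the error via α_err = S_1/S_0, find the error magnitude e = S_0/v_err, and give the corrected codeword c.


S = (7, 8, 6), error at position 1, error magnitude e = 10, c = [3, 0, 8, 4, 2].

Step 1: column multipliers v_i = (∏_{j≠i}(α_i − α_j))^{−1} mod 11.
  i = 1 (α = 9): (9−2)(9−6)(9−4)(9−3) = 7·3·5·6 = 630 ≡ 3, so v_1 = 3^{−1} = 4 (mod 11).
  i = 2 (α = 2): (2−9)(2−6)(2−4)(2−3) = (−7)·(−4)·(−2)·(−1) = 56 ≡ 1, so v_2 = 1^{−1} = 1 (mod 11).
  i = 3 (α = 6): (6−9)(6−2)(6−4)(6−3) = (−3)·4·2·3 = −72 ≡ 5, so v_3 = 5^{−1} = 9 (mod 11).
  i = 4 (α = 4): (4−9)(4−2)(4−6)(4−3) = (−5)·2·(−2)·1 = 20 ≡ 9, so v_4 = 9^{−1} = 5 (mod 11).
  i = 5 (α = 3): (3−9)(3−2)(3−6)(3−4) = (−6)·1·(−3)·(−1) = −18 ≡ 4, so v_5 = 4^{−1} = 3 (mod 11).
  v = [4, 1, 9, 5, 3].
Step 2: syndromes of r = [2, 0, 8, 4, 2] (all sums mod 11).
  S_0 = Σ v_i r_i = 4·2 + 1·0 + 9·8 + 5·4 + 3·2 = 106 ≡ 7.
  S_1 = Σ v_i α_i r_i = 4·9·2 + 1·2·0 + 9·6·8 + 5·4·4 + 3·3·2 = 602 ≡ 8.
  α_i^2 mod 11 = [4, 4, 3, 5, 9].
  S_2 = Σ v_i α_i^2 r_i = 4·4·2 + 1·4·0 + 9·3·8 + 5·5·4 + 3·9·2 = 402 ≡ 6.
  S = (7, 8, 6) ≠ 0, so r is not a codeword (an error is present).
Step 3: locate the error. For a single error e at position i, S_ℓ = v_i·e·α_i^ℓ, so α_err = S_1/S_0.
  S_0^{−1} = 7^{−1} = 8 (mod 11), so α_err = 8·8 = 64 ≡ 9 = α_1. Error position i = 1.
  Consistency check: S_2/S_1 = 6·7 = 42 ≡ 9 = α_err ✓ (single-error assumption holds).
Step 4: error magnitude e = S_0/v_1 = S_0·∏_{j≠1}(α_1 − α_j) = 7·3 = 21 ≡ 10 (mod 11).
Step 5: correct position 1: c_1 = r_1 − e = 2 − 10 ≡ 3 (mod 11). Hence c = [3, 0, 8, 4, 2].
  Check: interpolating c through the α_i gives m(x) = 7 + 2·x (degree < 2) with m(α_i) = c_i for every i, so c is indeed a codeword.


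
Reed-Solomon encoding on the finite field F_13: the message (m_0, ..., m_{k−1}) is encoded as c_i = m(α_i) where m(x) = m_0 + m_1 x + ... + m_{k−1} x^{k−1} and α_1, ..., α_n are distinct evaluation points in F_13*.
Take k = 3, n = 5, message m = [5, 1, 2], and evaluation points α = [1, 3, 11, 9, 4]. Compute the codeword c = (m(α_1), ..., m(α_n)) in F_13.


c = [8, 0, 11, 7, 2]

Message polynomial: m(x) = 5 + 1·x + 2·x^2 (mod 13).
For each evaluation point α_i, compute m(α_i) mod 13:
  α_1 = 1: Horner steps 2 → 3 → 8, so m(1) = 8.
  α_2 = 3: Horner steps 2 → 7 → 0, so m(3) = 0.
  α_3 = 11: Horner steps 2 → 10 → 11, so m(11) = 11.
  α_4 = 9: Horner steps 2 → 6 → 7, so m(9) = 7.
  α_5 = 4: Horner steps 2 → 9 → 2, so m(4) = 2.
Codeword c = [8, 0, 11, 7, 2] ∈ F_13^5.


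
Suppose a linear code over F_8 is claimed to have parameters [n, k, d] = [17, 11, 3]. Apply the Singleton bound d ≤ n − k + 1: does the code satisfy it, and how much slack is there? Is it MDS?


Singleton RHS = n − k + 1 = 7, slack = 4, bound satisfied, not MDS.

Singleton bound: d ≤ n − k + 1.
Here n = 17, k = 11, so n − k + 1 = 7.
Given d = 3, check d ≤ 7: YES.
Slack = (n − k + 1) − d = 4.
The code is NOT MDS (slack = 4 > 0).
Description: the claimed parameters are [17, 11, 3]_8; such a code would be non-MDS.


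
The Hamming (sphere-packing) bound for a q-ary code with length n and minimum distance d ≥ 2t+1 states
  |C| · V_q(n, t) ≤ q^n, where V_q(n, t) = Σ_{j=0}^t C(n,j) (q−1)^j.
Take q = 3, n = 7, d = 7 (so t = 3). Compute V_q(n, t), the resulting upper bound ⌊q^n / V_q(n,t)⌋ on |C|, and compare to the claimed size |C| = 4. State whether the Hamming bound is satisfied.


V_q(n, t) = 379, q^n = 2187, Hamming bound = 5, |C| = 4 ≤ bound (satisfied).

Step 1: Compute V_q(n, t) = Σ_{j=0}^3 C(n, j) (q−1)^j.
  j = 0: C(7,0)·(2)^0 = 1·1 = 1.
  j = 1: C(7,1)·(2)^1 = 7·2 = 14.
  j = 2: C(7,2)·(2)^2 = 21·4 = 84.
  j = 3: C(7,3)·(2)^3 = 35·8 = 280.
  V_q(n, t) = 1 + 14 + 84 + 280 = 379.
Step 2: q^n = 3^7 = 2187.
Step 3: Hamming bound ⌊q^n / V_q(n,t)⌋ = ⌊2187/379⌋ = 5.
Step 4: Compare |C| = 4 to 5: satisfied.
The claimed |C| lies below the Hamming bound.


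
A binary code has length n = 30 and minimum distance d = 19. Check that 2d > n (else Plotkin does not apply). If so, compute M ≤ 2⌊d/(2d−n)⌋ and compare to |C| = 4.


Plotkin bound M ≤ 4; given |C| = 4 ≤ bound (satisfied).

Check applicability: 2d = 38, n = 30.
2d − n = 8 > 0, so Plotkin applies.
Compute d/(2d−n) = 19/8 ≈ 2.3750.
⌊d/(2d−n)⌋ = 2.
Plotkin bound: M ≤ 2·2 = 4.
Given |C| = 4, check: satisfied.
This |C| is at the Plotkin bound.


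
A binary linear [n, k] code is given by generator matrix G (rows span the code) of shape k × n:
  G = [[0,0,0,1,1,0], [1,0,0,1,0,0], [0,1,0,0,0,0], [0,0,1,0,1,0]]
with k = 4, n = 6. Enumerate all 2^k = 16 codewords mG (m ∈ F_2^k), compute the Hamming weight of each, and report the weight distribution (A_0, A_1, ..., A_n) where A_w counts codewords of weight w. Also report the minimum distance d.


Weight distribution: A_0 = 1, A_1 = 1, A_2 = 6, A_3 = 6, A_4 = 1, A_5 = 1. Minimum distance d = 1.

Enumerate all 2^4 = 16 messages m ∈ F_2^4.
For each, compute codeword c = mG in F_2^6, then tally its weight.
  m = 0000 → c = 000000, weight = 0.
  m = 1000 → c = 000110, weight = 2.
  m = 0100 → c = 100100, weight = 2.
  m = 1100 → c = 100010, weight = 2.
  m = 0010 → c = 010000, weight = 1.
  m = 1010 → c = 010110, weight = 3.
  m = 0110 → c = 110100, weight = 3.
  m = 1110 → c = 110010, weight = 3.
  m = 0001 → c = 001010, weight = 2.
  m = 1001 → c = 001100, weight = 2.
  m = 0101 → c = 101110, weight = 4.
  m = 1101 → c = 101000, weight = 2.
  m = 0011 → c = 011010, weight = 3.
  m = 1011 → c = 011100, weight = 3.
  m = 0111 → c = 111110, weight = 5.
  m = 1111 → c = 111000, weight = 3.
Tally weights:
  weight 0: 1 codewords.
  weight 1: 1 codewords.
  weight 2: 6 codewords.
  weight 3: 6 codewords.
  weight 4: 1 codewords.
  weight 5: 1 codewords.
Minimum distance d = smallest w > 0 with A_w > 0 = 1.
Sanity: Σ A_w = 16 = 2^4 = 16 ✓.


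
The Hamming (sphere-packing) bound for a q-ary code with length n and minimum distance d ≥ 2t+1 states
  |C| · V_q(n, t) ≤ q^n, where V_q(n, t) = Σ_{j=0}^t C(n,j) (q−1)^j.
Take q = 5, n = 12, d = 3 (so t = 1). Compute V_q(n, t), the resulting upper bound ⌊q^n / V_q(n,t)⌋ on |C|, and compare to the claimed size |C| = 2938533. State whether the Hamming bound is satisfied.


V_q(n, t) = 49, q^n = 244140625, Hamming bound = 4982461, |C| = 2938533 ≤ bound (satisfied).

Step 1: Compute V_q(n, t) = Σ_{j=0}^1 C(n, j) (q−1)^j.
  j = 0: C(12,0)·(4)^0 = 1·1 = 1.
  j = 1: C(12,1)·(4)^1 = 12·4 = 48.
  V_q(n, t) = 1 + 48 = 49.
Step 2: q^n = 5^12 = 244140625.
Step 3: Hamming bound ⌊q^n / V_q(n,t)⌋ = ⌊244140625/49⌋ = 4982461.
Step 4: Compare |C| = 2938533 to 4982461: satisfied.
The claimed |C| lies below the Hamming bound.


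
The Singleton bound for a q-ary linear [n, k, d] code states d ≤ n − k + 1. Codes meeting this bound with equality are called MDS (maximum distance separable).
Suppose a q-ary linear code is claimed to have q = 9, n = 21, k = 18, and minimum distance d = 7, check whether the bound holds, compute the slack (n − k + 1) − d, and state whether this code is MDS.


Singleton RHS = n − k + 1 = 4, slack = -3, bound violated (no such code; not MDS).

Singleton bound: d ≤ n − k + 1.
Here n = 21, k = 18, so n − k + 1 = 4.
Given d = 7, check d ≤ 4: NO.
Slack = (n − k + 1) − d = -3.
The slack is negative: d = 7 exceeds n − k + 1 = 4 by 3, so the Singleton bound is violated and no linear [21, 18, 7]_9 code can exist. In particular it is not MDS (MDS requires d = n − k + 1 exactly).
Description: the claimed parameters are [21, 18, 7]_9; such a code would be impossible (violates the Singleton bound).


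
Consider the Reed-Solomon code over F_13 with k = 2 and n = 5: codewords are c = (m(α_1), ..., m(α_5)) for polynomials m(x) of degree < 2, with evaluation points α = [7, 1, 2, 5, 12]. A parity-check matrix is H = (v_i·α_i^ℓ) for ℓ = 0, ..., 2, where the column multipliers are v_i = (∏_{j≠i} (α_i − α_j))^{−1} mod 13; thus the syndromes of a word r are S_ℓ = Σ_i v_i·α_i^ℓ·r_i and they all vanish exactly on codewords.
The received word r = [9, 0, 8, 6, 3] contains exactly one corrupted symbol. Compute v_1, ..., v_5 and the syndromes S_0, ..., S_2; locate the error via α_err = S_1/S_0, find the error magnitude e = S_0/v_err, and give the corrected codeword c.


S = (3, 10, 3), error at position 5, error magnitude e = 6, c = [9, 0, 8, 6, 10].

Step 1: column multipliers v_i = (∏_{j≠i}(α_i − α_j))^{−1} mod 13.
  i = 1 (α = 7): (7−1)(7−2)(7−5)(7−12) = 6·5·2·(−5) = −300 ≡ 12, so v_1 = 12^{−1} = 12 (mod 13).
  i = 2 (α = 1): (1−7)(1−2)(1−5)(1−12) = (−6)·(−1)·(−4)·(−11) = 264 ≡ 4, so v_2 = 4^{−1} = 10 (mod 13).
  i = 3 (α = 2): (2−7)(2−1)(2−5)(2−12) = (−5)·1·(−3)·(−10) = −150 ≡ 6, so v_3 = 6^{−1} = 11 (mod 13).
  i = 4 (α = 5): (5−7)(5−1)(5−2)(5−12) = (−2)·4·3·(−7) = 168 ≡ 12, so v_4 = 12^{−1} = 12 (mod 13).
  i = 5 (α = 12): (12−7)(12−1)(12−2)(12−5) = 5·11·10·7 = 3850 ≡ 2, so v_5 = 2^{−1} = 7 (mod 13).
  v = [12, 10, 11, 12, 7].
Step 2: syndromes of r = [9, 0, 8, 6, 3] (all sums mod 13).
  S_0 = Σ v_i r_i = 12·9 + 10·0 + 11·8 + 12·6 + 7·3 = 289 ≡ 3.
  S_1 = Σ v_i α_i r_i = 12·7·9 + 10·1·0 + 11·2·8 + 12·5·6 + 7·12·3 = 1544 ≡ 10.
  α_i^2 mod 13 = [10, 1, 4, 12, 1].
  S_2 = Σ v_i α_i^2 r_i = 12·10·9 + 10·1·0 + 11·4·8 + 12·12·6 + 7·1·3 = 2317 ≡ 3.
  S = (3, 10, 3) ≠ 0, so r is not a codeword (an error is present).
Step 3: locate the error. For a single error e at position i, S_ℓ = v_i·e·α_i^ℓ, so α_err = S_1/S_0.
  S_0^{−1} = 3^{−1} = 9 (mod 13), so α_err = 10·9 = 90 ≡ 12 = α_5. Error position i = 5.
  Consistency check: S_2/S_1 = 3·4 = 12 ≡ 12 = α_err ✓ (single-error assumption holds).
Step 4: error magnitude e = S_0/v_5 = S_0·∏_{j≠5}(α_5 − α_j) = 3·2 = 6 ≡ 6 (mod 13).
Step 5: correct position 5: c_5 = r_5 − e = 3 − 6 ≡ 10 (mod 13). Hence c = [9, 0, 8, 6, 10].
  Check: interpolating c through the α_i gives m(x) = 5 + 8·x (degree < 2) with m(α_i) = c_i for every i, so c is indeed a codeword.


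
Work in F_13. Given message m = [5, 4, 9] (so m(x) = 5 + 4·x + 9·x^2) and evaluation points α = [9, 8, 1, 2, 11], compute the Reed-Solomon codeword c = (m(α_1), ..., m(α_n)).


c = [3, 2, 5, 10, 7]

Message polynomial: m(x) = 5 + 4·x + 9·x^2 (mod 13).
For each evaluation point α_i, compute m(α_i) mod 13:
  α_1 = 9: Horner steps 9 → 7 → 3, so m(9) = 3.
  α_2 = 8: Horner steps 9 → 11 → 2, so m(8) = 2.
  α_3 = 1: Horner steps 9 → 0 → 5, so m(1) = 5.
  α_4 = 2: Horner steps 9 → 9 → 10, so m(2) = 10.
  α_5 = 11: Horner steps 9 → 12 → 7, so m(11) = 7.
Codeword c = [3, 2, 5, 10, 7] ∈ F_13^5.


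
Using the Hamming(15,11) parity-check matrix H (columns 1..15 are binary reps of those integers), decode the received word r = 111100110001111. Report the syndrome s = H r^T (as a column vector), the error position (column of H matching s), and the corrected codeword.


s = (1, 0, 1, 1)^T, error position = 11, corrected codeword c = 111100110011111

Compute s = H r^T mod 2 one row at a time:
  s_1 = 1 + 0 + 0 + 0 + 1 + 1 + 1 + 1 = 5 ≡ 1 (mod 2).
  s_2 = 1 + 0 + 0 + 1 + 1 + 1 + 1 + 1 = 6 ≡ 0 (mod 2).
  s_3 = 1 + 1 + 0 + 1 + 0 + 0 + 1 + 1 = 5 ≡ 1 (mod 2).
  s_4 = 1 + 1 + 0 + 1 + 0 + 0 + 1 + 1 = 5 ≡ 1 (mod 2).
s = (1, 0, 1, 1)^T — this equals column 11 of H (binary 1011), so error is at position 11.
Correct: flip bit 11 of r = 111100110001111 to get c = 111100110011111.


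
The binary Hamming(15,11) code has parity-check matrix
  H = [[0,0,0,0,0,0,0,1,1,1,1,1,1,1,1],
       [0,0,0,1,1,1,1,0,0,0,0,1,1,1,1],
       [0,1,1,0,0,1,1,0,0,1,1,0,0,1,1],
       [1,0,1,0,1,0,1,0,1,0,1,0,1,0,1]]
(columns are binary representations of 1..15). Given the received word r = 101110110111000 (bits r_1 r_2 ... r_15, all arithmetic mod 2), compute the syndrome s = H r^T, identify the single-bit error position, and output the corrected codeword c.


s = (0, 0, 0, 1)^T, error position = 1, corrected codeword c = 001110110111000

Compute s = H r^T mod 2 one row at a time:
  s_1 = 1 + 0 + 1 + 1 + 1 + 0 + 0 + 0 = 4 ≡ 0 (mod 2).
  s_2 = 1 + 1 + 0 + 1 + 1 + 0 + 0 + 0 = 4 ≡ 0 (mod 2).
  s_3 = 0 + 1 + 0 + 1 + 1 + 1 + 0 + 0 = 4 ≡ 0 (mod 2).
  s_4 = 1 + 1 + 1 + 1 + 0 + 1 + 0 + 0 = 5 ≡ 1 (mod 2).
s = (0, 0, 0, 1)^T — this equals column 1 of H (binary 0001), so error is at position 1.
Correct: flip bit 1 of r = 101110110111000 to get c = 001110110111000.


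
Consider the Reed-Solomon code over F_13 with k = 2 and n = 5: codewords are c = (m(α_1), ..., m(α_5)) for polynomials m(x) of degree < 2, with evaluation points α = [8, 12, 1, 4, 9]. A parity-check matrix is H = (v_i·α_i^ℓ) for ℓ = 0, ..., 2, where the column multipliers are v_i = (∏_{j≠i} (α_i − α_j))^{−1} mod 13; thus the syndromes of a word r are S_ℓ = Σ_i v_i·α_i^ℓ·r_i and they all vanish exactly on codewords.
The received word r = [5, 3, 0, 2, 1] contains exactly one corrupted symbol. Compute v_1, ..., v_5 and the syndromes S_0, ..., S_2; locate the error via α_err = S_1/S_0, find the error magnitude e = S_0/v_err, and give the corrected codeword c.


S = (6, 9, 7), error at position 1, error magnitude e = 9, c = [9, 3, 0, 2, 1].

Step 1: column multipliers v_i = (∏_{j≠i}(α_i − α_j))^{−1} mod 13.
  i = 1 (α = 8): (8−12)(8−1)(8−4)(8−9) = (−4)·7·4·(−1) = 112 ≡ 8, so v_1 = 8^{−1} = 5 (mod 13).
  i = 2 (α = 12): (12−8)(12−1)(12−4)(12−9) = 4·11·8·3 = 1056 ≡ 3, so v_2 = 3^{−1} = 9 (mod 13).
  i = 3 (α = 1): (1−8)(1−12)(1−4)(1−9) = (−7)·(−11)·(−3)·(−8) = 1848 ≡ 2, so v_3 = 2^{−1} = 7 (mod 13).
  i = 4 (α = 4): (4−8)(4−12)(4−1)(4−9) = (−4)·(−8)·3·(−5) = −480 ≡ 1, so v_4 = 1^{−1} = 1 (mod 13).
  i = 5 (α = 9): (9−8)(9−12)(9−1)(9−4) = 1·(−3)·8·5 = −120 ≡ 10, so v_5 = 10^{−1} = 4 (mod 13).
  v = [5, 9, 7, 1, 4].
Step 2: syndromes of r = [5, 3, 0, 2, 1] (all sums mod 13).
  S_0 = Σ v_i r_i = 5·5 + 9·3 + 7·0 + 1·2 + 4·1 = 58 ≡ 6.
  S_1 = Σ v_i α_i r_i = 5·8·5 + 9·12·3 + 7·1·0 + 1·4·2 + 4·9·1 = 568 ≡ 9.
  α_i^2 mod 13 = [12, 1, 1, 3, 3].
  S_2 = Σ v_i α_i^2 r_i = 5·12·5 + 9·1·3 + 7·1·0 + 1·3·2 + 4·3·1 = 345 ≡ 7.
  S = (6, 9, 7) ≠ 0, so r is not a codeword (an error is present).
Step 3: locate the error. For a single error e at position i, S_ℓ = v_i·e·α_i^ℓ, so α_err = S_1/S_0.
  S_0^{−1} = 6^{−1} = 11 (mod 13), so α_err = 9·11 = 99 ≡ 8 = α_1. Error position i = 1.
  Consistency check: S_2/S_1 = 7·3 = 21 ≡ 8 = α_err ✓ (single-error assumption holds).
Step 4: error magnitude e = S_0/v_1 = S_0·∏_{j≠1}(α_1 − α_j) = 6·8 = 48 ≡ 9 (mod 13).
Step 5: correct position 1: c_1 = r_1 − e = 5 − 9 ≡ 9 (mod 13). Hence c = [9, 3, 0, 2, 1].
  Check: interpolating c through the α_i gives m(x) = 8 + 5·x (degree < 2) with m(α_i) = c_i for every i, so c is indeed a codeword.
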